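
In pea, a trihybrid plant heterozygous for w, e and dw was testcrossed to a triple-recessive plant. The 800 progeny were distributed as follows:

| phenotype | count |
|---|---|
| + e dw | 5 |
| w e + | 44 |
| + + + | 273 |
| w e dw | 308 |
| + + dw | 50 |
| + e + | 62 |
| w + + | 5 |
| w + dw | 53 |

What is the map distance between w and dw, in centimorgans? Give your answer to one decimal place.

13.0 centimorgans

The two most frequent reciprocal classes, + + + and w e dw, are the parental types, so the F1 was + + + / w e dw.
The two rarest classes, w + + and + e dw, are the double crossovers. Comparing them with the parentals, only the w allele has switched, so w is the middle locus and the order is dw – w – e.
Crossovers in the dw–w interval produce the single-crossover classes + + dw and w e + (50 + 44 = 94) plus the double crossovers (10).
RF(dw–w) = (94 + 10) / 800 = 104/800 = 0.1300 → 13.0 centimorgans.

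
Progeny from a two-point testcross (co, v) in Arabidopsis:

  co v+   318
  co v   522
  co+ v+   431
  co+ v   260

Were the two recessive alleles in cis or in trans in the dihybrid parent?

The two most frequent classes are co+ v+ (431) and co v (522); these are the parental (non-recombinant) types.
So the F1 carried co+ v+ on one chromosome and co v on the other — the recessive alleles are on the same chromosome (cis / coupling).

cis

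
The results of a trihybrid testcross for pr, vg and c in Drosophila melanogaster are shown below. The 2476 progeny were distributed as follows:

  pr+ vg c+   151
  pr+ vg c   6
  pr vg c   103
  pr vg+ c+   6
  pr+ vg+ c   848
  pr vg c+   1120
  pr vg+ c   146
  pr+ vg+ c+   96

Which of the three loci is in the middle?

vg

The two most frequent reciprocal classes, pr+ vg+ c and pr vg c+, are the parental types, so the F1 was pr+ vg+ c / pr vg c+.
The two rarest classes, pr+ vg c and pr vg+ c+, are the double crossovers. Comparing them with the parentals, only the vg allele has switched, so vg is the middle locus and the order is c – vg – pr.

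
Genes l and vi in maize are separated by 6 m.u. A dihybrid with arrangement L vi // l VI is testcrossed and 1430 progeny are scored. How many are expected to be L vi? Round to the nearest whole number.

672

A map distance of 6 m.u. corresponds to a recombination frequency of 0.060.
The F1 is L vi / l VI, so L vi is a parental gamete class with expected frequency (1 − r)/2 = 0.940/2 = 0.4700.
Expected number = 0.4700 × 1430 = 672.10 ≈ 672.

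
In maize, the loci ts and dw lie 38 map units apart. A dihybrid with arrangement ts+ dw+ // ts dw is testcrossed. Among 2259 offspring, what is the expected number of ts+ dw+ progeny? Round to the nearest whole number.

700

A map distance of 38 map units corresponds to a recombination frequency of 0.380.
The F1 is ts+ dw+ / ts dw, so ts+ dw+ is a parental gamete class with expected frequency (1 − r)/2 = 0.620/2 = 0.3100.
Expected number = 0.3100 × 2259 = 700.29 ≈ 700.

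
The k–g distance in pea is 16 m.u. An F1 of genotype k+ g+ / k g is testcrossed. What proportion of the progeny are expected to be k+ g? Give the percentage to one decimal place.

A map distance of 16 m.u. corresponds to a recombination frequency of 0.160.
The F1 is k+ g+ / k g, so k+ g is a recombinant gamete class with expected frequency r/2 = 0.160/2 = 0.0800.
That is 0.0800 = 8.0% of the progeny.

8.0%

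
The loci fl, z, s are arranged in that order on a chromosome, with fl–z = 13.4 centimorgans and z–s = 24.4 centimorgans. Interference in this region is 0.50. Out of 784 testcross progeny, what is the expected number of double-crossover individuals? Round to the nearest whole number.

Map distances give recombination frequencies of 0.134 and 0.244 for the two intervals.
With interference 0.50 (so coincidence = 0.50), expected double-crossover frequency = 0.134 × 0.244 × 0.50 = 0.01635.
Expected number = 0.01635 × 784 = 12.82 ≈ 13.

13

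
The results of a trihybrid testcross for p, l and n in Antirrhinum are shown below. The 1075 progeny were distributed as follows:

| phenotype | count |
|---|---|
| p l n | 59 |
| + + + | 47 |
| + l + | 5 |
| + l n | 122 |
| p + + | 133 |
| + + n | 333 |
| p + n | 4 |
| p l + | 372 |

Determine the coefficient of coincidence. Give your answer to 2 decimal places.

0.32

The two most frequent reciprocal classes, + + n and p l +, are the parental types, so the F1 was + + n / p l +.
The two rarest classes, p + n and + l +, are the double crossovers. Comparing them with the parentals, only the p allele has switched, so p is the middle locus and the order is n – p – l.
n–p: (106 + 9)/1075 = 0.1070; p–l: (255 + 9)/1075 = 0.2456.
Expected DCO frequency = 0.1070 × 0.2456 ≈ 0.02628; observed = 9/1075 ≈ 0.00837.
Coefficient of coincidence = 0.00837/0.02628 ≈ 0.32.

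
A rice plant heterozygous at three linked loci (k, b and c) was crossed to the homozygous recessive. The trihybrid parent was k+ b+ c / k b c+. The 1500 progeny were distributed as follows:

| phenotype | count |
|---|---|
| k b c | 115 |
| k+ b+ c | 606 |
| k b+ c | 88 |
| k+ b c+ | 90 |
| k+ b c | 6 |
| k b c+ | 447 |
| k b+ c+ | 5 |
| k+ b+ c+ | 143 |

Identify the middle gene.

b

The two rarest classes, k+ b c and k b+ c+, are the double crossovers. Comparing them with the parentals, only the b allele has switched, so b is the middle locus and the order is c – b – k.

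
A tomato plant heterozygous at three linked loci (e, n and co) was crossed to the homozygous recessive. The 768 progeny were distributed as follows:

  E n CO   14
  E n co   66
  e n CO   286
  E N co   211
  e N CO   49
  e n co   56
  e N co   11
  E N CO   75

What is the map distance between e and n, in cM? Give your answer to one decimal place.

18.2 cM

The two most frequent reciprocal classes, E N co and e n CO, are the parental types, so the F1 was E N co / e n CO.
The two rarest classes, e N co and E n CO, are the double crossovers. Comparing them with the parentals, only the e allele has switched, so e is the middle locus and the order is n – e – co.
Crossovers in the n–e interval produce the single-crossover classes E n co and e N CO (66 + 49 = 115) plus the double crossovers (25).
RF(n–e) = (115 + 25) / 768 = 140/768 = 0.1823 → 18.2 cM.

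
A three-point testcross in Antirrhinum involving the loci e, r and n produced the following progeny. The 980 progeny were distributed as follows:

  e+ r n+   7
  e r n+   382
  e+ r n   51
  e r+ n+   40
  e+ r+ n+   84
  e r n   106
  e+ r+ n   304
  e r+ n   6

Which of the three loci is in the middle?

e

The two most frequent reciprocal classes, e+ r+ n and e r n+, are the parental types, so the F1 was e+ r+ n / e r n+.
The two rarest classes, e r+ n and e+ r n+, are the double crossovers. Comparing them with the parentals, only the e allele has switched, so e is the middle locus and the order is n – e – r.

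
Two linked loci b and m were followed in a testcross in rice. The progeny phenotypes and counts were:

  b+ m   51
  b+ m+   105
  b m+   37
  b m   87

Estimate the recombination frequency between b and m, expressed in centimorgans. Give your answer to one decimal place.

The two most frequent classes, b+ m+ (105) and b m (87), are the parental types, so the F1 was b+ m+ / b m.
The recombinant classes are b+ m and b m+: 51 + 37 = 88.
Recombination frequency = 88/280 = 0.3143 ≈ 31.4%, i.e. 31.4 centimorgans.

31.4 centimorgans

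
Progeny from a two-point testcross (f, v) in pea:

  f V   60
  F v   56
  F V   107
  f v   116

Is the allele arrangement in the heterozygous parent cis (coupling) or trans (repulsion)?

cis

The two most frequent classes are F V (107) and f v (116); these are the parental (non-recombinant) types.
So the F1 carried F V on one chromosome and f v on the other — the recessive alleles are on the same chromosome (cis / coupling).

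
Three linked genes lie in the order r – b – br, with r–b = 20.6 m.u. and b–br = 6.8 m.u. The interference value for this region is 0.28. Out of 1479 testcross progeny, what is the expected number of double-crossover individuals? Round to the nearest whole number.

15

Map distances give recombination frequencies of 0.206 and 0.068 for the two intervals.
With interference 0.28 (so coincidence = 0.72), expected double-crossover frequency = 0.206 × 0.068 × 0.72 = 0.01009.
Expected number = 0.01009 × 1479 = 14.92 ≈ 15.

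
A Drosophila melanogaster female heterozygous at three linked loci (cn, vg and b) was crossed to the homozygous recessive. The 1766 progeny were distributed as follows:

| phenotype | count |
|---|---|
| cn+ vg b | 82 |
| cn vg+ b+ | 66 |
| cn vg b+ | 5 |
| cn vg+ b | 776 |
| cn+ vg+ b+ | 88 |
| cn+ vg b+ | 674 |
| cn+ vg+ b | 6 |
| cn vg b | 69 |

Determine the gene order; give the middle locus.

cn

The two most frequent reciprocal classes, cn vg+ b and cn+ vg b+, are the parental types, so the F1 was cn vg+ b / cn+ vg b+.
The two rarest classes, cn+ vg+ b and cn vg b+, are the double crossovers. Comparing them with the parentals, only the cn allele has switched, so cn is the middle locus and the order is b – cn – vg.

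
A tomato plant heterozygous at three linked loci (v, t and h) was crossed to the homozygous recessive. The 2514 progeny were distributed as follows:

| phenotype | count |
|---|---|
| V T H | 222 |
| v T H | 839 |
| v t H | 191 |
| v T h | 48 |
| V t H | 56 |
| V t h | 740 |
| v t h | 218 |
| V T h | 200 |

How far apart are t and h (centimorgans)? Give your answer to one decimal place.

19.7 centimorgans

The two most frequent reciprocal classes, V t h and v T H, are the parental types, so the F1 was V t h / v T H.
The two rarest classes, V t H and v T h, are the double crossovers. Comparing them with the parentals, only the h allele has switched, so h is the middle locus and the order is v – h – t.
Crossovers in the h–t interval produce the single-crossover classes V T h and v t H (200 + 191 = 391) plus the double crossovers (104).
RF(h–t) = (391 + 104) / 2514 = 495/2514 = 0.1969 → 19.7 centimorgans.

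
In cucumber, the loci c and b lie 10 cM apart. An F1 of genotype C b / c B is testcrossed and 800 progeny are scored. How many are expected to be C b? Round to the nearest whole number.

A map distance of 10 cM corresponds to a recombination frequency of 0.100.
The F1 is C b / c B, so C b is a parental gamete class with expected frequency (1 − r)/2 = 0.900/2 = 0.4500.
Expected number = 0.4500 × 800 = 360.00 ≈ 360.

360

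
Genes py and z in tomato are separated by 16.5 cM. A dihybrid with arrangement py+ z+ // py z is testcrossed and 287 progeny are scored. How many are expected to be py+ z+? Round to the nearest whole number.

A map distance of 16.5 cM corresponds to a recombination frequency of 0.165.
The F1 is py+ z+ / py z, so py+ z+ is a parental gamete class with expected frequency (1 − r)/2 = 0.835/2 = 0.4175.
Expected number = 0.4175 × 287 = 119.82 ≈ 120.

120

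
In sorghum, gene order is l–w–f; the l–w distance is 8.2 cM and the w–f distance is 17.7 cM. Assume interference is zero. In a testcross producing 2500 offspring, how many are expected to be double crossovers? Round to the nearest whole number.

36

Map distances give recombination frequencies of 0.082 and 0.177 for the two intervals.
With no interference, expected double-crossover frequency = 0.082 × 0.177 = 0.01451.
Expected number = 0.01451 × 2500 = 36.28 ≈ 36.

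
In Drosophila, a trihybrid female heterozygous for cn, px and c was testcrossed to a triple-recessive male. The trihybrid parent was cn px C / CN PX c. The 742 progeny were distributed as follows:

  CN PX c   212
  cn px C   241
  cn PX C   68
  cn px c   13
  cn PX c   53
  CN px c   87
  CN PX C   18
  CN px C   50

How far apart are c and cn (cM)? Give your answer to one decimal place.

The two rarest classes, cn px c and CN PX C, are the double crossovers. Comparing them with the parentals, only the c allele has switched, so c is the middle locus and the order is cn – c – px.
Crossovers in the cn–c interval produce the single-crossover classes CN px C and cn PX c (50 + 53 = 103) plus the double crossovers (31).
RF(cn–c) = (103 + 31) / 742 = 134/742 = 0.1806 → 18.1 cM.

18.1 cM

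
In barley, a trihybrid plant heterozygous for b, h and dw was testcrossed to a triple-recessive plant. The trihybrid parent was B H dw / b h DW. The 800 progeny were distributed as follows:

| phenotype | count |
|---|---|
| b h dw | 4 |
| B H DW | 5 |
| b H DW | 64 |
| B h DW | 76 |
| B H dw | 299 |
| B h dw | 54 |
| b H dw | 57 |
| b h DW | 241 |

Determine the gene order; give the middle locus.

The two rarest classes, B H DW and b h dw, are the double crossovers. Comparing them with the parentals, only the dw allele has switched, so dw is the middle locus and the order is h – dw – b.

dw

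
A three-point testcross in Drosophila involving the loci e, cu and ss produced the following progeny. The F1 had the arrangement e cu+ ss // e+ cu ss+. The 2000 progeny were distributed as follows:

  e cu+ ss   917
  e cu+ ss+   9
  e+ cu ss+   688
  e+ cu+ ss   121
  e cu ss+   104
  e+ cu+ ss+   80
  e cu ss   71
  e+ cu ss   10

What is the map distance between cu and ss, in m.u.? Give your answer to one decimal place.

The two rarest classes, e cu+ ss+ and e+ cu ss, are the double crossovers. Comparing them with the parentals, only the ss allele has switched, so ss is the middle locus and the order is e – ss – cu.
Crossovers in the ss–cu interval produce the single-crossover classes e cu ss and e+ cu+ ss+ (71 + 80 = 151) plus the double crossovers (19).
RF(ss–cu) = (151 + 19) / 2000 = 170/2000 = 0.0850 → 8.5 m.u.

8.5 m.u.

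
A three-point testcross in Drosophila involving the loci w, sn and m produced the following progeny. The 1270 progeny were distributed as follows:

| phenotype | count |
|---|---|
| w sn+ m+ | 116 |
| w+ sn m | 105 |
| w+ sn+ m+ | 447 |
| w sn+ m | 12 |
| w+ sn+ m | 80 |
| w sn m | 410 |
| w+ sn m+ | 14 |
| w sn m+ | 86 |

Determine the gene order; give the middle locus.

sn

The two most frequent reciprocal classes, w sn m and w+ sn+ m+, are the parental types, so the F1 was w sn m / w+ sn+ m+.
The two rarest classes, w sn+ m and w+ sn m+, are the double crossovers. Comparing them with the parentals, only the sn allele has switched, so sn is the middle locus and the order is w – sn – m.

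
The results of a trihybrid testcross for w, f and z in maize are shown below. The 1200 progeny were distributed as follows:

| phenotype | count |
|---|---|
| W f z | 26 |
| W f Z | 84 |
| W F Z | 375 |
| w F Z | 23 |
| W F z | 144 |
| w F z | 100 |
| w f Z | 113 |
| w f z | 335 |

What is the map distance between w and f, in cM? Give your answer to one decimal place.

19.4 cM

The two most frequent reciprocal classes, W F Z and w f z, are the parental types, so the F1 was W F Z / w f z.
The two rarest classes, w F Z and W f z, are the double crossovers. Comparing them with the parentals, only the w allele has switched, so w is the middle locus and the order is f – w – z.
Crossovers in the f–w interval produce the single-crossover classes W f Z and w F z (84 + 100 = 184) plus the double crossovers (49).
RF(f–w) = (184 + 49) / 1200 = 233/1200 = 0.1942 → 19.4 cM.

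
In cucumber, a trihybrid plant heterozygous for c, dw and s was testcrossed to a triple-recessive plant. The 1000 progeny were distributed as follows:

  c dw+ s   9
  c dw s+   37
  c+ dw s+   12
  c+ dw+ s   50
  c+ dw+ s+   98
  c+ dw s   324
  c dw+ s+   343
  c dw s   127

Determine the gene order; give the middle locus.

s

The two most frequent reciprocal classes, c dw+ s+ and c+ dw s, are the parental types, so the F1 was c dw+ s+ / c+ dw s.
The two rarest classes, c dw+ s and c+ dw s+, are the double crossovers. Comparing them with the parentals, only the s allele has switched, so s is the middle locus and the order is c – s – dw.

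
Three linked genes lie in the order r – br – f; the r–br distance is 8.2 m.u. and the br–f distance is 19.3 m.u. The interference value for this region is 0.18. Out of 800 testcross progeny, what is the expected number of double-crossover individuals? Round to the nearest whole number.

10

Map distances give recombination frequencies of 0.082 and 0.193 for the two intervals.
With interference 0.18 (so coincidence = 0.82), expected double-crossover frequency = 0.082 × 0.193 × 0.82 = 0.01298.
Expected number = 0.01298 × 800 = 10.38 ≈ 10.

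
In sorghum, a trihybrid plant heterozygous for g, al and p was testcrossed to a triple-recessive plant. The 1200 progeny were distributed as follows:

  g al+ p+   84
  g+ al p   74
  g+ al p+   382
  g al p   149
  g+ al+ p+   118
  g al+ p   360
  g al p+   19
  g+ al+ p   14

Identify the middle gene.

g

The two most frequent reciprocal classes, g+ al p+ and g al+ p, are the parental types, so the F1 was g+ al p+ / g al+ p.
The two rarest classes, g al p+ and g+ al+ p, are the double crossovers. Comparing them with the parentals, only the g allele has switched, so g is the middle locus and the order is al – g – p.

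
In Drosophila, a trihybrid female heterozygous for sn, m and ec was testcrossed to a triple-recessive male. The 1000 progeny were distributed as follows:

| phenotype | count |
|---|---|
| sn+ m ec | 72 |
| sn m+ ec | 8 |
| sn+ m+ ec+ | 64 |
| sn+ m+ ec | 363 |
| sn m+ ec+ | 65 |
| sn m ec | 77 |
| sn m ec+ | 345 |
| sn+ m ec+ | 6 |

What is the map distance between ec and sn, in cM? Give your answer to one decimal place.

15.5 cM

The two most frequent reciprocal classes, sn m ec+ and sn+ m+ ec, are the parental types, so the F1 was sn m ec+ / sn+ m+ ec.
The two rarest classes, sn+ m ec+ and sn m+ ec, are the double crossovers. Comparing them with the parentals, only the sn allele has switched, so sn is the middle locus and the order is ec – sn – m.
Crossovers in the ec–sn interval produce the single-crossover classes sn m ec and sn+ m+ ec+ (77 + 64 = 141) plus the double crossovers (14).
RF(ec–sn) = (141 + 14) / 1000 = 155/1000 = 0.1550 → 15.5 cM.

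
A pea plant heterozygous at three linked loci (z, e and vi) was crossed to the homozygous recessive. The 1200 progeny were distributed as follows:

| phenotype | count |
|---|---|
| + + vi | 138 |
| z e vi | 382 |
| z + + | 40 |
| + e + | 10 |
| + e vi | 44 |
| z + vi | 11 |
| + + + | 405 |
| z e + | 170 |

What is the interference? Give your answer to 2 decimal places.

The two most frequent reciprocal classes, + + + and z e vi, are the parental types, so the F1 was + + + / z e vi.
The two rarest classes, + e + and z + vi, are the double crossovers. Comparing them with the parentals, only the e allele has switched, so e is the middle locus and the order is vi – e – z.
vi–e: (308 + 21)/1200 = 0.2742; e–z: (84 + 21)/1200 = 0.0875.
Expected DCO frequency = 0.2742 × 0.0875 ≈ 0.02399; observed = 21/1200 ≈ 0.01750.
Coefficient of coincidence = 0.01750/0.02399 ≈ 0.73; interference = 1 − 0.73 = 0.27.

0.27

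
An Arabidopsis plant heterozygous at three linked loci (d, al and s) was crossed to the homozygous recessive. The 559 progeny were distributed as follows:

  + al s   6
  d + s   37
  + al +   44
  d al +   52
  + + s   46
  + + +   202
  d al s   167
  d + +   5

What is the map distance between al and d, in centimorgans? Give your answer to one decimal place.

The two most frequent reciprocal classes, + + + and d al s, are the parental types, so the F1 was + + + / d al s.
The two rarest classes, d + + and + al s, are the double crossovers. Comparing them with the parentals, only the d allele has switched, so d is the middle locus and the order is s – d – al.
Crossovers in the d–al interval produce the single-crossover classes + al + and d + s (44 + 37 = 81) plus the double crossovers (11).
RF(d–al) = (81 + 11) / 559 = 92/559 = 0.1646 → 16.5 centimorgans.

16.5 centimorgans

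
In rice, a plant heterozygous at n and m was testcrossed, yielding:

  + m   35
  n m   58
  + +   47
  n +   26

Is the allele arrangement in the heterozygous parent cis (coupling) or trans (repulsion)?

cis

The two most frequent classes are + + (47) and n m (58); these are the parental (non-recombinant) types.
So the F1 carried + + on one chromosome and n m on the other — the recessive alleles are on the same chromosome (cis / coupling).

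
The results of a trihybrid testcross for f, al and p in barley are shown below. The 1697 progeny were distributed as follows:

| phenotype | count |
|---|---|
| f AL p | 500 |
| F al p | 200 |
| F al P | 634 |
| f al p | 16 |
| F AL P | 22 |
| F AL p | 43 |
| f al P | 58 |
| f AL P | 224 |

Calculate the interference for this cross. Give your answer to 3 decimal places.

-0.004

The two most frequent reciprocal classes, F al P and f AL p, are the parental types, so the F1 was F al P / f AL p.
The two rarest classes, F AL P and f al p, are the double crossovers. Comparing them with the parentals, only the al allele has switched, so al is the middle locus and the order is p – al – f.
p–al: (424 + 38)/1697 = 0.2722; al–f: (101 + 38)/1697 = 0.0819.
Expected DCO frequency = 0.2722 × 0.0819 ≈ 0.02229; observed = 38/1697 ≈ 0.02239.
Coefficient of coincidence = 0.02239/0.02229 ≈ 1.004; interference = 1 − 1.004 = -0.004.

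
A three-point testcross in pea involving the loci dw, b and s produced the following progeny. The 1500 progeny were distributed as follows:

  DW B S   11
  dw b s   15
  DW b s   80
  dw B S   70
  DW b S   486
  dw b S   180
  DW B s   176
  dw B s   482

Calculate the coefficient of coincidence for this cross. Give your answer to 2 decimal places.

The two most frequent reciprocal classes, dw B s and DW b S, are the parental types, so the F1 was dw B s / DW b S.
The two rarest classes, dw b s and DW B S, are the double crossovers. Comparing them with the parentals, only the b allele has switched, so b is the middle locus and the order is dw – b – s.
dw–b: (356 + 26)/1500 = 0.2547; b–s: (150 + 26)/1500 = 0.1173.
Expected DCO frequency = 0.2547 × 0.1173 ≈ 0.02988; observed = 26/1500 ≈ 0.01733.
Coefficient of coincidence = 0.01733/0.02988 ≈ 0.58.

0.58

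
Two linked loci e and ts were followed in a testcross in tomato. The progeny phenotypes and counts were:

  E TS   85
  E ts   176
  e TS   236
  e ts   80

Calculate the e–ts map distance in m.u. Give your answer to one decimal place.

The two most frequent classes, E ts (176) and e TS (236), are the parental types, so the F1 was E ts / e TS.
The recombinant classes are E TS and e ts: 85 + 80 = 165.
Recombination frequency = 165/577 = 0.2860 ≈ 28.6%, i.e. 28.6 m.u.

28.6 m.u.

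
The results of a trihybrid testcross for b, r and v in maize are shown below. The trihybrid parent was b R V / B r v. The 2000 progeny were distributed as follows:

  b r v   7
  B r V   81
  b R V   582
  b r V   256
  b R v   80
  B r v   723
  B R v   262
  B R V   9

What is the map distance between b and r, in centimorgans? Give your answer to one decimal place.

26.7 centimorgans

The two rarest classes, B R V and b r v, are the double crossovers. Comparing them with the parentals, only the b allele has switched, so b is the middle locus and the order is v – b – r.
Crossovers in the b–r interval produce the single-crossover classes b r V and B R v (256 + 262 = 518) plus the double crossovers (16).
RF(b–r) = (518 + 16) / 2000 = 534/2000 = 0.2670 → 26.7 centimorgans.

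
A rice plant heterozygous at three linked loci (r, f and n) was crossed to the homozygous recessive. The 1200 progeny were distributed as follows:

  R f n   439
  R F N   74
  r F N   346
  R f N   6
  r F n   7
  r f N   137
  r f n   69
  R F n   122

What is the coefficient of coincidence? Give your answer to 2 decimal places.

The two most frequent reciprocal classes, r F N and R f n, are the parental types, so the F1 was r F N / R f n.
The two rarest classes, r F n and R f N, are the double crossovers. Comparing them with the parentals, only the n allele has switched, so n is the middle locus and the order is r – n – f.
r–n: (143 + 13)/1200 = 0.1300; n–f: (259 + 13)/1200 = 0.2267.
Expected DCO frequency = 0.1300 × 0.2267 ≈ 0.02947; observed = 13/1200 ≈ 0.01083.
Coefficient of coincidence = 0.01083/0.02947 ≈ 0.37.

0.37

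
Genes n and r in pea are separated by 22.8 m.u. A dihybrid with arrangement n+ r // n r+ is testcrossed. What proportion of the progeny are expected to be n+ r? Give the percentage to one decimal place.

38.6%

A map distance of 22.8 m.u. corresponds to a recombination frequency of 0.228.
The F1 is n+ r / n r+, so n+ r is a parental gamete class with expected frequency (1 − r)/2 = 0.772/2 = 0.3860.
That is 0.3860 = 38.6% of the progeny.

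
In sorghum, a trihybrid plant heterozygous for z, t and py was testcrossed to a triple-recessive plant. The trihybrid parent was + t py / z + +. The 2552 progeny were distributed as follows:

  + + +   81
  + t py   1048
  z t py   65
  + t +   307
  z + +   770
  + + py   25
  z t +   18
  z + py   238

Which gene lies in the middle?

The two rarest classes, + + py and z t +, are the double crossovers. Comparing them with the parentals, only the t allele has switched, so t is the middle locus and the order is py – t – z.

t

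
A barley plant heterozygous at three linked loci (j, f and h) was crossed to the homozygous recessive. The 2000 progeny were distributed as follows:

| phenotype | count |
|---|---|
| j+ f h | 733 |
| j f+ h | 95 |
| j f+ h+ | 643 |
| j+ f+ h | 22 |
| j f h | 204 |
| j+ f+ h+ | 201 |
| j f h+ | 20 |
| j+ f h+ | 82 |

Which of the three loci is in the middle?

f

The two most frequent reciprocal classes, j+ f h and j f+ h+, are the parental types, so the F1 was j+ f h / j f+ h+.
The two rarest classes, j+ f+ h and j f h+, are the double crossovers. Comparing them with the parentals, only the f allele has switched, so f is the middle locus and the order is h – f – j.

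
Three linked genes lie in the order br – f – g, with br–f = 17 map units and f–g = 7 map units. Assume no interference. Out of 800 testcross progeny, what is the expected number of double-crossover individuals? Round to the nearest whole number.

10

Map distances give recombination frequencies of 0.170 and 0.070 for the two intervals.
With no interference, expected double-crossover frequency = 0.170 × 0.070 = 0.01190.
Expected number = 0.01190 × 800 = 9.52 ≈ 10.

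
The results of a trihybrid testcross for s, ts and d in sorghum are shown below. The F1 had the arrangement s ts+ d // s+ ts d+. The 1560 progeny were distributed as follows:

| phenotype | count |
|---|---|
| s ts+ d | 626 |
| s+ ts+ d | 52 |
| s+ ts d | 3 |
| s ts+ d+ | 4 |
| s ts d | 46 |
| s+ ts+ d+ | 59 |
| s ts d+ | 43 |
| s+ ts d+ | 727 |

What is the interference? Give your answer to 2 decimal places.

0.04

The two rarest classes, s ts+ d+ and s+ ts d, are the double crossovers. Comparing them with the parentals, only the d allele has switched, so d is the middle locus and the order is s – d – ts.
s–d: (95 + 7)/1560 = 0.0654; d–ts: (105 + 7)/1560 = 0.0718.
Expected DCO frequency = 0.0654 × 0.0718 ≈ 0.00470; observed = 7/1560 ≈ 0.00449.
Coefficient of coincidence = 0.00449/0.00470 ≈ 0.96; interference = 1 − 0.96 = 0.04.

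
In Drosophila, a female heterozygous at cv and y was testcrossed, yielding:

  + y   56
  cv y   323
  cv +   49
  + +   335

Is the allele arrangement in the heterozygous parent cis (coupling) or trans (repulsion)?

cis

The two most frequent classes are + + (335) and cv y (323); these are the parental (non-recombinant) types.
So the F1 carried + + on one chromosome and cv y on the other — the recessive alleles are on the same chromosome (cis / coupling).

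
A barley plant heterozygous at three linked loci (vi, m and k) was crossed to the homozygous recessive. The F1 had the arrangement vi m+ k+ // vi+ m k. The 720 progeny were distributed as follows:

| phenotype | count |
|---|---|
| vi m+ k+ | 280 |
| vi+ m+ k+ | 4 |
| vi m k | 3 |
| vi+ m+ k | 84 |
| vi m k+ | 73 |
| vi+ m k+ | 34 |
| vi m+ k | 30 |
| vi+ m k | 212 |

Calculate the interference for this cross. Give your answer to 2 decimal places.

0.57

The two rarest classes, vi+ m+ k+ and vi m k, are the double crossovers. Comparing them with the parentals, only the vi allele has switched, so vi is the middle locus and the order is k – vi – m.
k–vi: (64 + 7)/720 = 0.0986; vi–m: (157 + 7)/720 = 0.2278.
Expected DCO frequency = 0.0986 × 0.2278 ≈ 0.02246; observed = 7/720 ≈ 0.00972.
Coefficient of coincidence = 0.00972/0.02246 ≈ 0.43; interference = 1 − 0.43 = 0.57.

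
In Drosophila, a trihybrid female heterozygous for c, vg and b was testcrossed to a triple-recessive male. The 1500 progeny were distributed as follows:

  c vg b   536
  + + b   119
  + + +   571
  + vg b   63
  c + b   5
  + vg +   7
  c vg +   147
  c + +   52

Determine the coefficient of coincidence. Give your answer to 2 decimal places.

The two most frequent reciprocal classes, c vg b and + + +, are the parental types, so the F1 was c vg b / + + +.
The two rarest classes, c + b and + vg +, are the double crossovers. Comparing them with the parentals, only the vg allele has switched, so vg is the middle locus and the order is c – vg – b.
c–vg: (115 + 12)/1500 = 0.0847; vg–b: (266 + 12)/1500 = 0.1853.
Expected DCO frequency = 0.0847 × 0.1853 ≈ 0.01569; observed = 12/1500 ≈ 0.00800.
Coefficient of coincidence = 0.00800/0.01569 ≈ 0.51.

0.51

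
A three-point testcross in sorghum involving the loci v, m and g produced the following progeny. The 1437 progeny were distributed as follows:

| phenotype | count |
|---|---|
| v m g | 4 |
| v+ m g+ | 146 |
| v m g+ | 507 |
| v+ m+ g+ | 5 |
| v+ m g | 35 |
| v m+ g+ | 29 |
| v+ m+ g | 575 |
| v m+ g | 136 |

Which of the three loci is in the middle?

g

The two most frequent reciprocal classes, v m g+ and v+ m+ g, are the parental types, so the F1 was v m g+ / v+ m+ g.
The two rarest classes, v m g and v+ m+ g+, are the double crossovers. Comparing them with the parentals, only the g allele has switched, so g is the middle locus and the order is v – g – m.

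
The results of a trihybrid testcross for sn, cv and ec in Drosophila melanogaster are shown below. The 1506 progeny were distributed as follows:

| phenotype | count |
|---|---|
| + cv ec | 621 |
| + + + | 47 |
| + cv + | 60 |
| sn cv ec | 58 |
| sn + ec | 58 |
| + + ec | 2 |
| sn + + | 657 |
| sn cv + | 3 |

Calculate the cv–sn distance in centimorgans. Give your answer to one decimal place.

The two most frequent reciprocal classes, sn + + and + cv ec, are the parental types, so the F1 was sn + + / + cv ec.
The two rarest classes, sn cv + and + + ec, are the double crossovers. Comparing them with the parentals, only the cv allele has switched, so cv is the middle locus and the order is ec – cv – sn.
Crossovers in the cv–sn interval produce the single-crossover classes + + + and sn cv ec (47 + 58 = 105) plus the double crossovers (5).
RF(cv–sn) = (105 + 5) / 1506 = 110/1506 = 0.0730 → 7.3 centimorgans.

7.3 centimorgans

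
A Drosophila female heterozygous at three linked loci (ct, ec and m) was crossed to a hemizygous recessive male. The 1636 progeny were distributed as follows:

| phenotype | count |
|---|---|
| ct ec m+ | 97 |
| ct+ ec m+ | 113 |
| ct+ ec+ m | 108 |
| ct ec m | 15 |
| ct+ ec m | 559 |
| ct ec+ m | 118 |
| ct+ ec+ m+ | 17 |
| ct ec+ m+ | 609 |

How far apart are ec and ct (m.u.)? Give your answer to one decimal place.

14.5 m.u.

The two most frequent reciprocal classes, ct ec+ m+ and ct+ ec m, are the parental types, so the F1 was ct ec+ m+ / ct+ ec m.
The two rarest classes, ct+ ec+ m+ and ct ec m, are the double crossovers. Comparing them with the parentals, only the ct allele has switched, so ct is the middle locus and the order is m – ct – ec.
Crossovers in the ct–ec interval produce the single-crossover classes ct ec m+ and ct+ ec+ m (97 + 108 = 205) plus the double crossovers (32).
RF(ct–ec) = (205 + 32) / 1636 = 237/1636 = 0.1449 → 14.5 m.u.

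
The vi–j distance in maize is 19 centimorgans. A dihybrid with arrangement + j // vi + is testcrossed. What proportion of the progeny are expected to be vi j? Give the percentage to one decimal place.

9.5%

A map distance of 19 centimorgans corresponds to a recombination frequency of 0.190.
The F1 is + j / vi +, so vi j is a recombinant gamete class with expected frequency r/2 = 0.190/2 = 0.0950.
That is 0.0950 = 9.5% of the progeny.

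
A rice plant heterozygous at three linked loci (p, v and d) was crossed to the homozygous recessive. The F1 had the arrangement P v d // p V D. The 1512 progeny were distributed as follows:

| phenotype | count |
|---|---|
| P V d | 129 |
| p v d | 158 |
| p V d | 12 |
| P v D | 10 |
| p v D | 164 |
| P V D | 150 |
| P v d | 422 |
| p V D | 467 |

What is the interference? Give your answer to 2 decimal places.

0.68

The two rarest classes, P v D and p V d, are the double crossovers. Comparing them with the parentals, only the d allele has switched, so d is the middle locus and the order is v – d – p.
v–d: (293 + 22)/1512 = 0.2083; d–p: (308 + 22)/1512 = 0.2183.
Expected DCO frequency = 0.2083 × 0.2183 ≈ 0.04547; observed = 22/1512 ≈ 0.01455.
Coefficient of coincidence = 0.01455/0.04547 ≈ 0.32; interference = 1 − 0.32 = 0.68.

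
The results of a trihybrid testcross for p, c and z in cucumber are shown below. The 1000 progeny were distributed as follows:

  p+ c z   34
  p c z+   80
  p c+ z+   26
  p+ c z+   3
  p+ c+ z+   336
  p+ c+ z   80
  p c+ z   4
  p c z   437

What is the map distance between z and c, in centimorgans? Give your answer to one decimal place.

The two most frequent reciprocal classes, p+ c+ z+ and p c z, are the parental types, so the F1 was p+ c+ z+ / p c z.
The two rarest classes, p+ c z+ and p c+ z, are the double crossovers. Comparing them with the parentals, only the c allele has switched, so c is the middle locus and the order is p – c – z.
Crossovers in the c–z interval produce the single-crossover classes p+ c+ z and p c z+ (80 + 80 = 160) plus the double crossovers (7).
RF(c–z) = (160 + 7) / 1000 = 167/1000 = 0.1670 → 16.7 centimorgans.

16.7 centimorgans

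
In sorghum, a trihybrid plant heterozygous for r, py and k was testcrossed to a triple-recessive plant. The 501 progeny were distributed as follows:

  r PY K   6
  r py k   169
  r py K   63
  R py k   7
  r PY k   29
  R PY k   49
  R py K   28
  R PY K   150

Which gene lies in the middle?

r

The two most frequent reciprocal classes, R PY K and r py k, are the parental types, so the F1 was R PY K / r py k.
The two rarest classes, r PY K and R py k, are the double crossovers. Comparing them with the parentals, only the r allele has switched, so r is the middle locus and the order is py – r – k.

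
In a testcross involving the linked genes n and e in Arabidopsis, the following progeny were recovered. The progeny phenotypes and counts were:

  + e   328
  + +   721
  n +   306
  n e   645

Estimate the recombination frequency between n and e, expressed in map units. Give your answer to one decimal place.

31.7 map units

The two most frequent classes, + + (721) and n e (645), are the parental types, so the F1 was + + / n e.
The recombinant classes are + e and n +: 328 + 306 = 634.
Recombination frequency = 634/2000 = 0.3170 ≈ 31.7%, i.e. 31.7 map units.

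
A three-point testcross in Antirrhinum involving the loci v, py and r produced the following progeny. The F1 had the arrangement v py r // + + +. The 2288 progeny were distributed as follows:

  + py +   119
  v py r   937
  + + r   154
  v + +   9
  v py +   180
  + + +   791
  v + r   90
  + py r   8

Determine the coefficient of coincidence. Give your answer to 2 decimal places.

0.49

The two rarest classes, + py r and v + +, are the double crossovers. Comparing them with the parentals, only the v allele has switched, so v is the middle locus and the order is py – v – r.
py–v: (209 + 17)/2288 = 0.0988; v–r: (334 + 17)/2288 = 0.1534.
Expected DCO frequency = 0.0988 × 0.1534 ≈ 0.01516; observed = 17/2288 ≈ 0.00743.
Coefficient of coincidence = 0.00743/0.01516 ≈ 0.49.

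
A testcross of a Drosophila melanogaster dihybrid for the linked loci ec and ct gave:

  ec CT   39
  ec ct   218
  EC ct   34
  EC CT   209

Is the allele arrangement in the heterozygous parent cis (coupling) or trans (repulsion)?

cis

The two most frequent classes are EC CT (209) and ec ct (218); these are the parental (non-recombinant) types.
So the F1 carried EC CT on one chromosome and ec ct on the other — the recessive alleles are on the same chromosome (cis / coupling).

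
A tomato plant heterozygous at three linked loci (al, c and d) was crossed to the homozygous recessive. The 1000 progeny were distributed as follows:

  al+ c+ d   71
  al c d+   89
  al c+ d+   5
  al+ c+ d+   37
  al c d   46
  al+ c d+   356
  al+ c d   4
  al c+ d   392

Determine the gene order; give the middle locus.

The two most frequent reciprocal classes, al+ c d+ and al c+ d, are the parental types, so the F1 was al+ c d+ / al c+ d.
The two rarest classes, al+ c d and al c+ d+, are the double crossovers. Comparing them with the parentals, only the d allele has switched, so d is the middle locus and the order is al – d – c.

d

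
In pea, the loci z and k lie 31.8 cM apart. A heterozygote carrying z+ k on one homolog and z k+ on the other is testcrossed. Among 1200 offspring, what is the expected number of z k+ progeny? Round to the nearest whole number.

409

A map distance of 31.8 cM corresponds to a recombination frequency of 0.318.
The F1 is z+ k / z k+, so z k+ is a parental gamete class with expected frequency (1 − r)/2 = 0.682/2 = 0.3410.
Expected number = 0.3410 × 1200 = 409.20 ≈ 409.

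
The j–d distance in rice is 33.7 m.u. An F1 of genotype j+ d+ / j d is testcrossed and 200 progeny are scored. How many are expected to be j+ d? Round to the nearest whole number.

A map distance of 33.7 m.u. corresponds to a recombination frequency of 0.337.
The F1 is j+ d+ / j d, so j+ d is a recombinant gamete class with expected frequency r/2 = 0.337/2 = 0.1685.
Expected number = 0.1685 × 200 = 33.70 ≈ 34.

34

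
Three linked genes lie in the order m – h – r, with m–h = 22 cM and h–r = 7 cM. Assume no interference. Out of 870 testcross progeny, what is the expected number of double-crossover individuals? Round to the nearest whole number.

Map distances give recombination frequencies of 0.220 and 0.070 for the two intervals.
With no interference, expected double-crossover frequency = 0.220 × 0.070 = 0.01540.
Expected number = 0.01540 × 870 = 13.40 ≈ 13.

13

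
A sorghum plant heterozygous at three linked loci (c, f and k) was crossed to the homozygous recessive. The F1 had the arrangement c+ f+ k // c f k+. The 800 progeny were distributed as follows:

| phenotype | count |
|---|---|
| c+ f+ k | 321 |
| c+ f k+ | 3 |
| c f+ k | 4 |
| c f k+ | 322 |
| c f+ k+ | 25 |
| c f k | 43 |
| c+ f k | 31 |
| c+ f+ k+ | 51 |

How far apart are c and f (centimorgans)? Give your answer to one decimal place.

7.9 centimorgans

The two rarest classes, c f+ k and c+ f k+, are the double crossovers. Comparing them with the parentals, only the c allele has switched, so c is the middle locus and the order is k – c – f.
Crossovers in the c–f interval produce the single-crossover classes c+ f k and c f+ k+ (31 + 25 = 56) plus the double crossovers (7).
RF(c–f) = (56 + 7) / 800 = 63/800 = 0.0788 → 7.9 centimorgans.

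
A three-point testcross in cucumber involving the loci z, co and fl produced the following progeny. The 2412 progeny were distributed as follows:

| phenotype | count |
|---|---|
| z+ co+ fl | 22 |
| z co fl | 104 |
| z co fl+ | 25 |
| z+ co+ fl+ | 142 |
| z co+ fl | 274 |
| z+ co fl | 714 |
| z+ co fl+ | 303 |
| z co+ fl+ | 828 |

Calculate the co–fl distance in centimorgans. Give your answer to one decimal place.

25.9 centimorgans

The two most frequent reciprocal classes, z+ co fl and z co+ fl+, are the parental types, so the F1 was z+ co fl / z co+ fl+.
The two rarest classes, z+ co+ fl and z co fl+, are the double crossovers. Comparing them with the parentals, only the co allele has switched, so co is the middle locus and the order is z – co – fl.
Crossovers in the co–fl interval produce the single-crossover classes z+ co fl+ and z co+ fl (303 + 274 = 577) plus the double crossovers (47).
RF(co–fl) = (577 + 47) / 2412 = 624/2412 = 0.2587 → 25.9 centimorgans.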